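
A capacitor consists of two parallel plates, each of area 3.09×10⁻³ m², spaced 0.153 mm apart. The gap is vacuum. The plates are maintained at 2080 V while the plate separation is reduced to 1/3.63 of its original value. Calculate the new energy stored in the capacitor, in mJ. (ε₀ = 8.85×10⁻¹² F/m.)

Initially C₁ = ε₀A/d = 8.85×10⁻¹² × 3.09×10⁻³ / 1.53×10⁻⁴ = 1.79×10⁻¹⁰ F.
U₁ = 3.87×10⁻⁴ J.
Battery connected ⇒ V is held fixed. C₂ = 3.63 C₁ and U = ½CV², so U₂/U₁ = C₂/C₁ = 3.63.
U₂ = 3.63 × 3.87×10⁻⁴ = 1.40×10⁻³ J.

1.40 mJ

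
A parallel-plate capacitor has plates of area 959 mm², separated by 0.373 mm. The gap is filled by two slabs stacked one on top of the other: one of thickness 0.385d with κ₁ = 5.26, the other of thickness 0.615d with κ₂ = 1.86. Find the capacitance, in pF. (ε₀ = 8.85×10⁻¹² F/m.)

C ≈ 56.3 pF

A = 959 mm² = 9.59×10⁻⁴ m².
Stacked slabs ⇒ two capacitors in series, each with the full plate area.
C₁ = κ₁ε₀A/d₁ = 5.26 × 8.85×10⁻¹² × 9.59×10⁻⁴ / 1.44×10⁻⁴ = 3.11×10⁻¹⁰ F.
C₂ = κ₂ε₀A/d₂ = 1.86 × 8.85×10⁻¹² × 9.59×10⁻⁴ / 2.29×10⁻⁴ = 6.88×10⁻¹¹ F.
C = (1/C₁ + 1/C₂)⁻¹ = 5.63×10⁻¹¹ F.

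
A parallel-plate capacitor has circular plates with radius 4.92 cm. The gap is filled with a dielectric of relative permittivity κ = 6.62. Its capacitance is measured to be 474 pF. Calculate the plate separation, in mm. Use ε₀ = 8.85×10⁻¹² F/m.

A = π(4.92 cm)² = 7.60×10⁻³ m².
d = κε₀A/C = 6.62 × 8.85×10⁻¹² × 7.60×10⁻³ / 4.74×10⁻¹⁰ = 9.40×10⁻⁴ m.

d ≈ 0.940 mm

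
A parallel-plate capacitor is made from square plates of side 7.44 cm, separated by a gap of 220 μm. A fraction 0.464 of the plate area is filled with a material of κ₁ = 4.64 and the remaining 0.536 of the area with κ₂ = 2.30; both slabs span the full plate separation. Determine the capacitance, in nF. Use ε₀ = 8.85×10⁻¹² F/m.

A = (7.44 cm)² = 5.54×10⁻³ m².
Side-by-side slabs ⇒ two capacitors in parallel, each spanning the full gap.
C₁ = κ₁ε₀A₁/d = 4.64 × 8.85×10⁻¹² × 2.57×10⁻³ / 2.20×10⁻⁴ = 4.79×10⁻¹⁰ F.
C₂ = κ₂ε₀A₂/d = 2.30 × 8.85×10⁻¹² × 2.97×10⁻³ / 2.20×10⁻⁴ = 2.75×10⁻¹⁰ F.
C = C₁ + C₂ = 7.54×10⁻¹⁰ F.

C ≈ 0.754 nF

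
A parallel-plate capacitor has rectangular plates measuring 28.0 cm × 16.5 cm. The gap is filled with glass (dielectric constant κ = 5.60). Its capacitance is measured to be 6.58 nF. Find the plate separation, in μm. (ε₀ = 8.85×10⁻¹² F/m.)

348 μm

A = 28.0 × 16.5 cm² = 4.62×10⁻² m².
d = κε₀A/C = 5.60 × 8.85×10⁻¹² × 4.62×10⁻² / 6.58×10⁻⁹ = 3.48×10⁻⁴ m.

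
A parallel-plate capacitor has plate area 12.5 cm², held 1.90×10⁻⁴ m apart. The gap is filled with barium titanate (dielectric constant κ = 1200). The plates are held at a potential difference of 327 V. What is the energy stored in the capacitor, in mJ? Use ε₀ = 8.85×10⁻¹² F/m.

A = 12.5 cm² = 1.25×10⁻³ m².
C = κε₀A/d = 1200 × 8.85×10⁻¹² × 1.25×10⁻³ / 1.90×10⁻⁴ = 6.99×10⁻⁸ F.
U = ½CV² = ½ × 6.99×10⁻⁸ × (327)² = 3.74×10⁻³ J.

3.74 mJ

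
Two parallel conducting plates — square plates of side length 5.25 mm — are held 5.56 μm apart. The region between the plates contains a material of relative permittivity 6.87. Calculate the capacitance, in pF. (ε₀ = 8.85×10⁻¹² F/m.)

A = (5.25 mm)² = 2.76×10⁻⁵ m².
C = κε₀A/d = 6.87 × 8.85×10⁻¹² × 2.76×10⁻⁵ / 5.56×10⁻⁶ = 3.01×10⁻¹⁰ F.

301 pF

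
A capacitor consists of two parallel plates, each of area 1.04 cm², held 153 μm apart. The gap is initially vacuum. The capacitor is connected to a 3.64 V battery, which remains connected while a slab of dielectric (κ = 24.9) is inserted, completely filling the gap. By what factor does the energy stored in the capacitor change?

Battery connected ⇒ V is held fixed.
C₂ = 24.9 C₁ and U = ½CV², so U₂/U₁ = C₂/C₁ = 24.9.

24.9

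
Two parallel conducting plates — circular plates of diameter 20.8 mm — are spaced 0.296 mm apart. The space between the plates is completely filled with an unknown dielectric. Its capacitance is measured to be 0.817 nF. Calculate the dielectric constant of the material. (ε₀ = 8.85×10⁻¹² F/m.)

κ ≈ 80.4

A = π(20.8/2 mm)² = 3.40×10⁻⁴ m².
κ = Cd/(ε₀A) = 8.17×10⁻¹⁰ × 2.96×10⁻⁴ / (8.85×10⁻¹² × 3.40×10⁻⁴) = 80.4.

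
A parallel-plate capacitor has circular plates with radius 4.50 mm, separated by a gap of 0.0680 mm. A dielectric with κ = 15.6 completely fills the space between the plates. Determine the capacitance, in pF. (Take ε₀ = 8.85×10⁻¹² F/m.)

C ≈ 129 pF

A = π(4.50 mm)² = 6.36×10⁻⁵ m².
C = κε₀A/d = 15.6 × 8.85×10⁻¹² × 6.36×10⁻⁵ / 6.80×10⁻⁵ = 1.29×10⁻¹⁰ F.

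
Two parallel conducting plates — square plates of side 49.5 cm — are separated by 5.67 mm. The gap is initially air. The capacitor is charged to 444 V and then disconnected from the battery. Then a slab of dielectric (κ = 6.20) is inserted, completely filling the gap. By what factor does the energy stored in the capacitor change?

U₂/U₁ ≈ 0.161

Isolated ⇒ Q is held fixed.
C₂ = 6.20 C₁ and U = Q²/(2C), so U₂/U₁ = C₁/C₂ = 0.161.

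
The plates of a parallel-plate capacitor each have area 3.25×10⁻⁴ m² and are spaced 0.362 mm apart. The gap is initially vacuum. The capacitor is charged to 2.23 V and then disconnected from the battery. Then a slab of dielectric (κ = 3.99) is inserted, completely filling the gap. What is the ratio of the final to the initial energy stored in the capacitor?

Isolated ⇒ Q is held fixed.
C₂ = 3.99 C₁ and U = Q²/(2C), so U₂/U₁ = C₁/C₂ = 0.251.

0.251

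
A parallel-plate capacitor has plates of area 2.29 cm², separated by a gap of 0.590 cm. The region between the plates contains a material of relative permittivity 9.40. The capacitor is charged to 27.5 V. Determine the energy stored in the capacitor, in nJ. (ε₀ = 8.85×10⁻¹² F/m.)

1.22 nJ

A = 2.29 cm² = 2.29×10⁻⁴ m².
C = κε₀A/d = 9.40 × 8.85×10⁻¹² × 2.29×10⁻⁴ / 5.90×10⁻³ = 3.23×10⁻¹² F.
U = ½CV² = ½ × 3.23×10⁻¹² × (27.5)² = 1.22×10⁻⁹ J.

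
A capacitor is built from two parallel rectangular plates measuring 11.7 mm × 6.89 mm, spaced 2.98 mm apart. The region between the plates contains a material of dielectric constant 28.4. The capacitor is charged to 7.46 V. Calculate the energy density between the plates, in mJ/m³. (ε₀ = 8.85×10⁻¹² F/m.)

E = V/d = 7.46 / 2.98×10⁻³ = 2.50×10³ V/m.
u = ½κε₀E² = ½ × 28.4 × 8.85×10⁻¹² × (2.50×10³)² = 7.88×10⁻⁴ J/m³.

0.788 mJ/m³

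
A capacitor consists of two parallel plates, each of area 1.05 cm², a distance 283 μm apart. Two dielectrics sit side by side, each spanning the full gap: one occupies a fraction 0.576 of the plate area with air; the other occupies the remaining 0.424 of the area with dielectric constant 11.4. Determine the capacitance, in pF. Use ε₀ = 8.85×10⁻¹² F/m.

17.8 pF

A = 1.05 cm² = 1.05×10⁻⁴ m².
Side-by-side slabs ⇒ two capacitors in parallel, each spanning the full gap.
C₁ = κ₁ε₀A₁/d = 1.00 × 8.85×10⁻¹² × 6.05×10⁻⁵ / 2.83×10⁻⁴ = 1.89×10⁻¹² F.
C₂ = κ₂ε₀A₂/d = 11.4 × 8.85×10⁻¹² × 4.45×10⁻⁵ / 2.83×10⁻⁴ = 1.59×10⁻¹¹ F.
C = C₁ + C₂ = 1.78×10⁻¹¹ F.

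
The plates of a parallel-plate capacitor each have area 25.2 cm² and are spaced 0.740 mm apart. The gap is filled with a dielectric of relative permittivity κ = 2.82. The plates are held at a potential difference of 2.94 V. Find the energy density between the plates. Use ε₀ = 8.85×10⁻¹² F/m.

E = V/d = 2.94 / 7.40×10⁻⁴ = 3.97×10³ V/m.
u = ½κε₀E² = ½ × 2.82 × 8.85×10⁻¹² × (3.97×10³)² = 1.97×10⁻⁴ J/m³.

u ≈ 197 μJ/m³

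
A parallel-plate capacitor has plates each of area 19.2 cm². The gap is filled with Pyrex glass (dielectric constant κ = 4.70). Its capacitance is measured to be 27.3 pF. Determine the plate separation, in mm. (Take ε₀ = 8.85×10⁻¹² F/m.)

d ≈ 2.93 mm

A = 19.2 cm² = 1.92×10⁻³ m².
d = κε₀A/C = 4.70 × 8.85×10⁻¹² × 1.92×10⁻³ / 2.73×10⁻¹¹ = 2.93×10⁻³ m.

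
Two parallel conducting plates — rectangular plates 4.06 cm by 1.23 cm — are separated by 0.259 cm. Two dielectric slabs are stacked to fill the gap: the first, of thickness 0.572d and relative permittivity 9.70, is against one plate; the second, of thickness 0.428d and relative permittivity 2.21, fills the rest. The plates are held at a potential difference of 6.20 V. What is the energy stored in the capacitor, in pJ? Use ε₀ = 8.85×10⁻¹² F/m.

A = 4.06 × 1.23 cm² = 4.99×10⁻⁴ m².
Stacked slabs ⇒ two capacitors in series, each with the full plate area.
C₁ = κ₁ε₀A/d₁ = 9.70 × 8.85×10⁻¹² × 4.99×10⁻⁴ / 1.48×10⁻³ = 2.89×10⁻¹¹ F.
C₂ = κ₂ε₀A/d₂ = 2.21 × 8.85×10⁻¹² × 4.99×10⁻⁴ / 1.11×10⁻³ = 8.81×10⁻¹² F.
C = (1/C₁ + 1/C₂)⁻¹ = 6.75×10⁻¹² F.
U = ½CV² = ½ × 6.75×10⁻¹² × (6.20)² = 1.30×10⁻¹⁰ J.

U ≈ 130 pJ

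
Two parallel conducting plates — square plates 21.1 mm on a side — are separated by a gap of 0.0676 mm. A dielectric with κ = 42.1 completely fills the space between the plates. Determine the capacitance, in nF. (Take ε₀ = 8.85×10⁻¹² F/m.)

C ≈ 2.45 nF

A = (21.1 mm)² = 4.45×10⁻⁴ m².
C = κε₀A/d = 42.1 × 8.85×10⁻¹² × 4.45×10⁻⁴ / 6.76×10⁻⁵ = 2.45×10⁻⁹ F.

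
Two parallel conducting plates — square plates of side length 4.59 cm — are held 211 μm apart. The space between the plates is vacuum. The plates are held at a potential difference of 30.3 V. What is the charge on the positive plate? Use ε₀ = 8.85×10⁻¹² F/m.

Q ≈ 2.68 nC

A = (4.59 cm)² = 2.11×10⁻³ m².
C = ε₀A/d = 8.85×10⁻¹² × 2.11×10⁻³ / 2.11×10⁻⁴ = 8.84×10⁻¹¹ F.
Q = CV = 8.84×10⁻¹¹ × 30.3 = 2.68×10⁻⁹ C.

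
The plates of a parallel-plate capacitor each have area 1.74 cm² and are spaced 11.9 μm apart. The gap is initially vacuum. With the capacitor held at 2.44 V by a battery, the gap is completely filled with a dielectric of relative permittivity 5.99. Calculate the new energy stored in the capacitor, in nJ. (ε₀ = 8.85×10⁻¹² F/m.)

U ≈ 2.31 nJ

A = 1.74 cm² = 1.74×10⁻⁴ m².
Initially C₁ = ε₀A/d = 8.85×10⁻¹² × 1.74×10⁻⁴ / 1.19×10⁻⁵ = 1.29×10⁻¹⁰ F.
U₁ = 3.85×10⁻¹⁰ J.
Battery connected ⇒ V is held fixed. C₂ = 5.99 C₁ and U = ½CV², so U₂/U₁ = C₂/C₁ = 5.99.
U₂ = 5.99 × 3.85×10⁻¹⁰ = 2.31×10⁻⁹ J.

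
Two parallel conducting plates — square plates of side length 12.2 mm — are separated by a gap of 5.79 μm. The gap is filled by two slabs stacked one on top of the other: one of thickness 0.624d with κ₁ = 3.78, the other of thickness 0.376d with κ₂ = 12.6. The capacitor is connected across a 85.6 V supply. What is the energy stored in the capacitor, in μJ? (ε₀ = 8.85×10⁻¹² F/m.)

A = (12.2 mm)² = 1.49×10⁻⁴ m².
Stacked slabs ⇒ two capacitors in series, each with the full plate area.
C₁ = κ₁ε₀A/d₁ = 3.78 × 8.85×10⁻¹² × 1.49×10⁻⁴ / 3.61×10⁻⁶ = 1.38×10⁻⁹ F.
C₂ = κ₂ε₀A/d₂ = 12.6 × 8.85×10⁻¹² × 1.49×10⁻⁴ / 2.18×10⁻⁶ = 7.62×10⁻⁹ F.
C = (1/C₁ + 1/C₂)⁻¹ = 1.17×10⁻⁹ F.
U = ½CV² = ½ × 1.17×10⁻⁹ × (85.6)² = 4.28×10⁻⁶ J.

4.28 μJ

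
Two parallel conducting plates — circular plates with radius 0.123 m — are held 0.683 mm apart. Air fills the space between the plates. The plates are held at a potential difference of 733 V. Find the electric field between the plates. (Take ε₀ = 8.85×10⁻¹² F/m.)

E = V/d = 733 / 6.83×10⁻⁴ = 1.07×10⁶ V/m.

E ≈ 1.07 MV/m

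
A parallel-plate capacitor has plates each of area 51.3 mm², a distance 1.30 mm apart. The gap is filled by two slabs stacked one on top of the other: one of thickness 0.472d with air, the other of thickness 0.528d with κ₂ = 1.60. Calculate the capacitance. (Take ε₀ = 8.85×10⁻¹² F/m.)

A = 51.3 mm² = 5.13×10⁻⁵ m².
Stacked slabs ⇒ two capacitors in series, each with the full plate area.
C₁ = κ₁ε₀A/d₁ = 1.00 × 8.85×10⁻¹² × 5.13×10⁻⁵ / 6.14×10⁻⁴ = 7.40×10⁻¹³ F.
C₂ = κ₂ε₀A/d₂ = 1.60 × 8.85×10⁻¹² × 5.13×10⁻⁵ / 6.86×10⁻⁴ = 1.06×10⁻¹² F.
C = (1/C₁ + 1/C₂)⁻¹ = 4.35×10⁻¹³ F.

C ≈ 0.435 pF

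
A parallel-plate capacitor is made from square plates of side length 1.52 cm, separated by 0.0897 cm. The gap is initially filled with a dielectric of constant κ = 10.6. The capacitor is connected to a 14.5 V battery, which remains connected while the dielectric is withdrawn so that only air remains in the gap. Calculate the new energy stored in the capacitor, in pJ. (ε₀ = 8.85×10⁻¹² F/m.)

240 pJ

A = (1.52 cm)² = 2.31×10⁻⁴ m².
Initially C₁ = κε₀A/d = 10.6 × 8.85×10⁻¹² × 2.31×10⁻⁴ / 8.97×10⁻⁴ = 2.42×10⁻¹¹ F.
U₁ = 2.54×10⁻⁹ J.
Battery connected ⇒ V is held fixed. C₂ = 0.0943 C₁ and U = ½CV², so U₂/U₁ = C₂/C₁ = 0.0943.
U₂ = 0.0943 × 2.54×10⁻⁹ = 2.40×10⁻¹⁰ J.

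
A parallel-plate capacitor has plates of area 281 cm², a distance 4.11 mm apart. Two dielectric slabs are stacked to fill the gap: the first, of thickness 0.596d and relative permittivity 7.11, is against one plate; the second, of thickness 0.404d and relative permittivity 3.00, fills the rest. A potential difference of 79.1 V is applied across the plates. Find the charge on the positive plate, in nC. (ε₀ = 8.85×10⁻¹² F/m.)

A = 281 cm² = 2.81×10⁻² m².
Stacked slabs ⇒ two capacitors in series, each with the full plate area.
C₁ = κ₁ε₀A/d₁ = 7.11 × 8.85×10⁻¹² × 2.81×10⁻² / 2.45×10⁻³ = 7.22×10⁻¹⁰ F.
C₂ = κ₂ε₀A/d₂ = 3.00 × 8.85×10⁻¹² × 2.81×10⁻² / 1.66×10⁻³ = 4.49×10⁻¹⁰ F.
C = (1/C₁ + 1/C₂)⁻¹ = 2.77×10⁻¹⁰ F.
Q = CV = 2.77×10⁻¹⁰ × 79.1 = 2.19×10⁻⁸ C.

Q ≈ 21.9 nC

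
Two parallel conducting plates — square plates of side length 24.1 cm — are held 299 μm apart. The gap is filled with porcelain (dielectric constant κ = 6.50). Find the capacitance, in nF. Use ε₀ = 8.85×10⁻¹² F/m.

A = (24.1 cm)² = 5.81×10⁻² m².
C = κε₀A/d = 6.50 × 8.85×10⁻¹² × 5.81×10⁻² / 2.99×10⁻⁴ = 1.12×10⁻⁸ F.

C ≈ 11.2 nF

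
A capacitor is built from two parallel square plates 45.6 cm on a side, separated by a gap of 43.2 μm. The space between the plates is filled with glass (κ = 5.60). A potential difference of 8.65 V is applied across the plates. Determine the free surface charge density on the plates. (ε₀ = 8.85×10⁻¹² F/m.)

A = (45.6 cm)² = 0.208 m².
C = κε₀A/d = 5.60 × 8.85×10⁻¹² × 0.208 / 4.32×10⁻⁵ = 2.39×10⁻⁷ F.
σ = Q/A = CV/A = 2.39×10⁻⁷ × 8.65 / 0.208 = 9.92×10⁻⁶ C/m².

σ ≈ 0.992 nC/cm²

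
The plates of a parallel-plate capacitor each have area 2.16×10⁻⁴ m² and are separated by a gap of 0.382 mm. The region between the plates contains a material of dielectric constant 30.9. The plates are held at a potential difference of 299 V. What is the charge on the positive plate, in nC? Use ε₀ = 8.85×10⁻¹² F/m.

Q ≈ 46.2 nC

C = κε₀A/d = 30.9 × 8.85×10⁻¹² × 2.16×10⁻⁴ / 3.82×10⁻⁴ = 1.55×10⁻¹⁰ F.
Q = CV = 1.55×10⁻¹⁰ × 299 = 4.62×10⁻⁸ C.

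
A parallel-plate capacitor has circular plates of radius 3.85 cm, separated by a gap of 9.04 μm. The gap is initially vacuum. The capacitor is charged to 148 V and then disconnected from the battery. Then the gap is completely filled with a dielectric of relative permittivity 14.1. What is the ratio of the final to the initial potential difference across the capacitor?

Isolated ⇒ Q is held fixed.
C₂ = 14.1 C₁ and V = Q/C, so V₂/V₁ = C₁/C₂ = 0.0709.

V₂/V₁ ≈ 0.0709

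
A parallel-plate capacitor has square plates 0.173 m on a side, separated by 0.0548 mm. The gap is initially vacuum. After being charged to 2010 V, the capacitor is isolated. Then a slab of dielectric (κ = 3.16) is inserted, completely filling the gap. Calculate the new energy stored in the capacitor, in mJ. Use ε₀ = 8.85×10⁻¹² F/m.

U ≈ 3.09 mJ

A = (0.173 m)² = 2.99×10⁻² m².
Initially C₁ = ε₀A/d = 8.85×10⁻¹² × 2.99×10⁻² / 5.48×10⁻⁵ = 4.83×10⁻⁹ F.
U₁ = 9.76×10⁻³ J.
Isolated ⇒ Q is held fixed. C₂ = 3.16 C₁ and U = Q²/(2C), so U₂/U₁ = C₁/C₂ = 0.316.
U₂ = 0.316 × 9.76×10⁻³ = 3.09×10⁻³ J.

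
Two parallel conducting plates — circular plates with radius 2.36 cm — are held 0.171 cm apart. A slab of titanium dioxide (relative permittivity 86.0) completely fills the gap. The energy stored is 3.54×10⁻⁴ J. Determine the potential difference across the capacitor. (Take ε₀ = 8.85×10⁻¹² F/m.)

A = π(2.36 cm)² = 1.75×10⁻³ m².
C = κε₀A/d = 86.0 × 8.85×10⁻¹² × 1.75×10⁻³ / 1.71×10⁻³ = 7.79×10⁻¹⁰ F.
V = √(2U/C) = √(2 × 3.54×10⁻⁴ / 7.79×10⁻¹⁰) = 9.53×10² V.

0.953 kV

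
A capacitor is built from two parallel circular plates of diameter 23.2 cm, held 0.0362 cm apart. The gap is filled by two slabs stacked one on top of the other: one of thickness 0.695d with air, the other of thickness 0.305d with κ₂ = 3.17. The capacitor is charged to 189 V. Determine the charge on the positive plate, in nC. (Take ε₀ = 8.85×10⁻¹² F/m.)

A = π(23.2/2 cm)² = 4.23×10⁻² m².
Stacked slabs ⇒ two capacitors in series, each with the full plate area.
C₁ = κ₁ε₀A/d₁ = 1.00 × 8.85×10⁻¹² × 4.23×10⁻² / 2.52×10⁻⁴ = 1.49×10⁻⁹ F.
C₂ = κ₂ε₀A/d₂ = 3.17 × 8.85×10⁻¹² × 4.23×10⁻² / 1.10×10⁻⁴ = 1.07×10⁻⁸ F.
C = (1/C₁ + 1/C₂)⁻¹ = 1.31×10⁻⁹ F.
Q = CV = 1.31×10⁻⁹ × 189 = 2.47×10⁻⁷ C.

Q ≈ 247 nC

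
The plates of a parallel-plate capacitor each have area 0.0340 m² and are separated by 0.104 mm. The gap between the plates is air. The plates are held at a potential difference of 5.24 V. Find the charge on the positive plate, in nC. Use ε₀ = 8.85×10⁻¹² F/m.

Q ≈ 15.2 nC

C = ε₀A/d = 8.85×10⁻¹² × 3.40×10⁻² / 1.04×10⁻⁴ = 2.89×10⁻⁹ F.
Q = CV = 2.89×10⁻⁹ × 5.24 = 1.52×10⁻⁸ C.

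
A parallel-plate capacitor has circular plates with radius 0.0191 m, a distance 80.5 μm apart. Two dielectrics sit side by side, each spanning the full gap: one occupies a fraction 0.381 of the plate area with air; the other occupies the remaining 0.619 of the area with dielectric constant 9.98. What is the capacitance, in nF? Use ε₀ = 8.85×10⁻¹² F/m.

A = π(0.0191 m)² = 1.15×10⁻³ m².
Side-by-side slabs ⇒ two capacitors in parallel, each spanning the full gap.
C₁ = κ₁ε₀A₁/d = 1.00 × 8.85×10⁻¹² × 4.37×10⁻⁴ / 8.05×10⁻⁵ = 4.80×10⁻¹¹ F.
C₂ = κ₂ε₀A₂/d = 9.98 × 8.85×10⁻¹² × 7.09×10⁻⁴ / 8.05×10⁻⁵ = 7.78×10⁻¹⁰ F.
C = C₁ + C₂ = 8.26×10⁻¹⁰ F.

C ≈ 0.826 nF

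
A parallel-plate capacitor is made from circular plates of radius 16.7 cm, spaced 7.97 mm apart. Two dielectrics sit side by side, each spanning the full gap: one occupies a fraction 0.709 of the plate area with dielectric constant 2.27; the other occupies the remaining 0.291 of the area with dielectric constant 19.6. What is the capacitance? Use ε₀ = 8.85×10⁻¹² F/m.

C ≈ 0.711 nF

A = π(16.7 cm)² = 8.76×10⁻² m².
Side-by-side slabs ⇒ two capacitors in parallel, each spanning the full gap.
C₁ = κ₁ε₀A₁/d = 2.27 × 8.85×10⁻¹² × 6.21×10⁻² / 7.97×10⁻³ = 1.57×10⁻¹⁰ F.
C₂ = κ₂ε₀A₂/d = 19.6 × 8.85×10⁻¹² × 2.55×10⁻² / 7.97×10⁻³ = 5.55×10⁻¹⁰ F.
C = C₁ + C₂ = 7.11×10⁻¹⁰ F.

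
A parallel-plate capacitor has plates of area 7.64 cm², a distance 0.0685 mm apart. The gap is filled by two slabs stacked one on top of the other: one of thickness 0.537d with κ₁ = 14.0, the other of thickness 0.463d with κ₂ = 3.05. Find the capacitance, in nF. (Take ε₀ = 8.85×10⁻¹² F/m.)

A = 7.64 cm² = 7.64×10⁻⁴ m².
Stacked slabs ⇒ two capacitors in series, each with the full plate area.
C₁ = κ₁ε₀A/d₁ = 14.0 × 8.85×10⁻¹² × 7.64×10⁻⁴ / 3.68×10⁻⁵ = 2.57×10⁻⁹ F.
C₂ = κ₂ε₀A/d₂ = 3.05 × 8.85×10⁻¹² × 7.64×10⁻⁴ / 3.17×10⁻⁵ = 6.50×10⁻¹⁰ F.
C = (1/C₁ + 1/C₂)⁻¹ = 5.19×10⁻¹⁰ F.

C ≈ 0.519 nF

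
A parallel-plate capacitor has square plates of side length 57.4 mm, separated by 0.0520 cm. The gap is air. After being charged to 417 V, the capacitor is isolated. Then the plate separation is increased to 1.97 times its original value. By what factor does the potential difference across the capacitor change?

Isolated ⇒ Q is held fixed.
C₂ = 0.508 C₁ and V = Q/C, so V₂/V₁ = C₁/C₂ = 1.97.

1.97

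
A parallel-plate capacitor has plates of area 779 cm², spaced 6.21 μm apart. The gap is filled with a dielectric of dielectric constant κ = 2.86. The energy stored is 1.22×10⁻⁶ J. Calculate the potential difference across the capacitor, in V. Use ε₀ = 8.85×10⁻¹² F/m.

A = 779 cm² = 7.79×10⁻² m².
C = κε₀A/d = 2.86 × 8.85×10⁻¹² × 7.79×10⁻² / 6.21×10⁻⁶ = 3.18×10⁻⁷ F.
V = √(2U/C) = √(2 × 1.22×10⁻⁶ / 3.18×10⁻⁷) = 2.77 V.

2.77 V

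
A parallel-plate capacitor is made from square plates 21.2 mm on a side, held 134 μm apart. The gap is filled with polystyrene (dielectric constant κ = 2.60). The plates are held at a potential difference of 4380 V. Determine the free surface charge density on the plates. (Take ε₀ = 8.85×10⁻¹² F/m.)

75.2 nC/cm²

A = (21.2 mm)² = 4.49×10⁻⁴ m².
C = κε₀A/d = 2.60 × 8.85×10⁻¹² × 4.49×10⁻⁴ / 1.34×10⁻⁴ = 7.72×10⁻¹¹ F.
σ = Q/A = CV/A = 7.72×10⁻¹¹ × 4380 / 4.49×10⁻⁴ = 7.52×10⁻⁴ C/m².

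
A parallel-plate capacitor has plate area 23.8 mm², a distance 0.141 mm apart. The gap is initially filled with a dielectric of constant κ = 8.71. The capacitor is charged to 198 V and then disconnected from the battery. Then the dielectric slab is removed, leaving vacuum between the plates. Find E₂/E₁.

E₂/E₁ ≈ 8.71

Isolated ⇒ Q is held fixed.
V₂ = Q/C₂ = V₁/0.115; E = V/d, so E₂/E₁ = (V₂/V₁)(d₁/d₂) = 8.71.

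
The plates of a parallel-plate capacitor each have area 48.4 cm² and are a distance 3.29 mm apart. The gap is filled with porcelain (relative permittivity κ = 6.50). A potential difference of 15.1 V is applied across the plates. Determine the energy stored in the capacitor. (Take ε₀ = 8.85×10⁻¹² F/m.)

9.65 nJ

A = 48.4 cm² = 4.84×10⁻³ m².
C = κε₀A/d = 6.50 × 8.85×10⁻¹² × 4.84×10⁻³ / 3.29×10⁻³ = 8.46×10⁻¹¹ F.
U = ½CV² = ½ × 8.46×10⁻¹¹ × (15.1)² = 9.65×10⁻⁹ J.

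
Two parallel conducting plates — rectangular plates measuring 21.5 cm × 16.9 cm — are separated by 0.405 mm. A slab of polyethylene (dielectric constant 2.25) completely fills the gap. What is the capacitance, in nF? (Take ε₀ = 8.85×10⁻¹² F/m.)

1.79 nF

A = 21.5 × 16.9 cm² = 3.63×10⁻² m².
C = κε₀A/d = 2.25 × 8.85×10⁻¹² × 3.63×10⁻² / 4.05×10⁻⁴ = 1.79×10⁻⁹ F.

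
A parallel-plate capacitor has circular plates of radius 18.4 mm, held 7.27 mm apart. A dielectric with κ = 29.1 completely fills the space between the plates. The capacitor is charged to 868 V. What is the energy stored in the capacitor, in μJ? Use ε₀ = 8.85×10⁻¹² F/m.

A = π(18.4 mm)² = 1.06×10⁻³ m².
C = κε₀A/d = 29.1 × 8.85×10⁻¹² × 1.06×10⁻³ / 7.27×10⁻³ = 3.77×10⁻¹¹ F.
U = ½CV² = ½ × 3.77×10⁻¹¹ × (868)² = 1.42×10⁻⁵ J.

14.2 μJ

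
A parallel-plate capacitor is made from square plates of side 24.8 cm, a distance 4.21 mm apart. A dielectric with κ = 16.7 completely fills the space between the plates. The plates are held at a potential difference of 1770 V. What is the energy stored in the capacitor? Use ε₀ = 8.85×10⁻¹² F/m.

A = (24.8 cm)² = 6.15×10⁻² m².
C = κε₀A/d = 16.7 × 8.85×10⁻¹² × 6.15×10⁻² / 4.21×10⁻³ = 2.16×10⁻⁹ F.
U = ½CV² = ½ × 2.16×10⁻⁹ × (1770)² = 3.38×10⁻³ J.

3.38 mJ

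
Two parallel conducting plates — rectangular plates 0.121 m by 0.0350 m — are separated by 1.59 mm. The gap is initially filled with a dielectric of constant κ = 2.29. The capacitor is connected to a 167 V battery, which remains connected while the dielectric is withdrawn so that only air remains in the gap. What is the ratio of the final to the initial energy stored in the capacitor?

Battery connected ⇒ V is held fixed.
C₂ = 0.437 C₁ and U = ½CV², so U₂/U₁ = C₂/C₁ = 0.437.

U₂/U₁ ≈ 0.437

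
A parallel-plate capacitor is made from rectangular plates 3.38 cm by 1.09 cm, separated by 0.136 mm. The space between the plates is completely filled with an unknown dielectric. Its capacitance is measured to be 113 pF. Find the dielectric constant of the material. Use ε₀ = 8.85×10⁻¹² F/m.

A = 3.38 × 1.09 cm² = 3.68×10⁻⁴ m².
κ = Cd/(ε₀A) = 1.13×10⁻¹⁰ × 1.36×10⁻⁴ / (8.85×10⁻¹² × 3.68×10⁻⁴) = 4.71.

κ ≈ 4.71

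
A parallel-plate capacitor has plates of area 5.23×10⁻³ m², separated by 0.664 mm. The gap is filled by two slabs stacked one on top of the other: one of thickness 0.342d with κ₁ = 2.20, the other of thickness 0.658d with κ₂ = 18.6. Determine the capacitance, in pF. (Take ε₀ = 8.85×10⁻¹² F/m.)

Stacked slabs ⇒ two capacitors in series, each with the full plate area.
C₁ = κ₁ε₀A/d₁ = 2.20 × 8.85×10⁻¹² × 5.23×10⁻³ / 2.27×10⁻⁴ = 4.48×10⁻¹⁰ F.
C₂ = κ₂ε₀A/d₂ = 18.6 × 8.85×10⁻¹² × 5.23×10⁻³ / 4.37×10⁻⁴ = 1.97×10⁻⁹ F.
C = (1/C₁ + 1/C₂)⁻¹ = 3.65×10⁻¹⁰ F.

365 pF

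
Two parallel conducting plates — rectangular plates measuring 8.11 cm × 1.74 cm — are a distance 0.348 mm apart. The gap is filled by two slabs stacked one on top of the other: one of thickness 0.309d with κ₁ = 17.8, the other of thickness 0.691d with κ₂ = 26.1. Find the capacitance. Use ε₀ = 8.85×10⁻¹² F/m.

0.819 nF

A = 8.11 × 1.74 cm² = 1.41×10⁻³ m².
Stacked slabs ⇒ two capacitors in series, each with the full plate area.
C₁ = κ₁ε₀A/d₁ = 17.8 × 8.85×10⁻¹² × 1.41×10⁻³ / 1.08×10⁻⁴ = 2.07×10⁻⁹ F.
C₂ = κ₂ε₀A/d₂ = 26.1 × 8.85×10⁻¹² × 1.41×10⁻³ / 2.40×10⁻⁴ = 1.36×10⁻⁹ F.
C = (1/C₁ + 1/C₂)⁻¹ = 8.19×10⁻¹⁰ F.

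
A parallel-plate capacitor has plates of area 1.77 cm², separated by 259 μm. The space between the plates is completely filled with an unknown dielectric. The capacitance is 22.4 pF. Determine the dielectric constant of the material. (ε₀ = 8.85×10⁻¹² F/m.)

A = 1.77 cm² = 1.77×10⁻⁴ m².
κ = Cd/(ε₀A) = 2.24×10⁻¹¹ × 2.59×10⁻⁴ / (8.85×10⁻¹² × 1.77×10⁻⁴) = 3.70.

3.70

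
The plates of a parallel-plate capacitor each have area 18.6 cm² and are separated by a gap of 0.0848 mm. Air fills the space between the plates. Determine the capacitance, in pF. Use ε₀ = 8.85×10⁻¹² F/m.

194 pF

A = 18.6 cm² = 1.86×10⁻³ m².
C = ε₀A/d = 8.85×10⁻¹² × 1.86×10⁻³ / 8.48×10⁻⁵ = 1.94×10⁻¹⁰ F.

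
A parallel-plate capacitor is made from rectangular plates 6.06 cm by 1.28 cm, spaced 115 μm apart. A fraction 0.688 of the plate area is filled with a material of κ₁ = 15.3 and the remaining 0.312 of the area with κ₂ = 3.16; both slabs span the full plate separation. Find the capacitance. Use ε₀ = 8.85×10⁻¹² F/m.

0.687 nF

A = 6.06 × 1.28 cm² = 7.76×10⁻⁴ m².
Side-by-side slabs ⇒ two capacitors in parallel, each spanning the full gap.
C₁ = κ₁ε₀A₁/d = 15.3 × 8.85×10⁻¹² × 5.34×10⁻⁴ / 1.15×10⁻⁴ = 6.28×10⁻¹⁰ F.
C₂ = κ₂ε₀A₂/d = 3.16 × 8.85×10⁻¹² × 2.42×10⁻⁴ / 1.15×10⁻⁴ = 5.89×10⁻¹¹ F.
C = C₁ + C₂ = 6.87×10⁻¹⁰ F.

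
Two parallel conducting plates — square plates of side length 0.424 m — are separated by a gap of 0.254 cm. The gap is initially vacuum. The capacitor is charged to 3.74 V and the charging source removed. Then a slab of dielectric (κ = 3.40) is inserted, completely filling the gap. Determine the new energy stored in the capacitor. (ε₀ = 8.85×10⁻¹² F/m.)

1.29 nJ

A = (0.424 m)² = 0.180 m².
Initially C₁ = ε₀A/d = 8.85×10⁻¹² × 0.180 / 2.54×10⁻³ = 6.26×10⁻¹⁰ F.
U₁ = 4.38×10⁻⁹ J.
Isolated ⇒ Q is held fixed. C₂ = 3.40 C₁ and U = Q²/(2C), so U₂/U₁ = C₁/C₂ = 0.294.
U₂ = 0.294 × 4.38×10⁻⁹ = 1.29×10⁻⁹ J.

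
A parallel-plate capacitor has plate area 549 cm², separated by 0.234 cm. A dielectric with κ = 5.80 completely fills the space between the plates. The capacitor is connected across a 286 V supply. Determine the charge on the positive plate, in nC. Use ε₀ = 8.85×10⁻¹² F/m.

Q ≈ 344 nC

A = 549 cm² = 5.49×10⁻² m².
C = κε₀A/d = 5.80 × 8.85×10⁻¹² × 5.49×10⁻² / 2.34×10⁻³ = 1.20×10⁻⁹ F.
Q = CV = 1.20×10⁻⁹ × 286 = 3.44×10⁻⁷ C.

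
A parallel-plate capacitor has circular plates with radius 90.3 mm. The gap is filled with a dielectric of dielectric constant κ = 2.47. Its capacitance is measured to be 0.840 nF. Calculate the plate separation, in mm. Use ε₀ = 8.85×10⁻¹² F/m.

0.667 mm

A = π(90.3 mm)² = 2.56×10⁻² m².
d = κε₀A/C = 2.47 × 8.85×10⁻¹² × 2.56×10⁻² / 8.40×10⁻¹⁰ = 6.67×10⁻⁴ m.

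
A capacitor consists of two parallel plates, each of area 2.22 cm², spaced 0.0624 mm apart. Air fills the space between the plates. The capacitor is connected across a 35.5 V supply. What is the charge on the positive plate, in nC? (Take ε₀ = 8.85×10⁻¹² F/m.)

Q ≈ 1.12 nC

A = 2.22 cm² = 2.22×10⁻⁴ m².
C = ε₀A/d = 8.85×10⁻¹² × 2.22×10⁻⁴ / 6.24×10⁻⁵ = 3.15×10⁻¹¹ F.
Q = CV = 3.15×10⁻¹¹ × 35.5 = 1.12×10⁻⁹ C.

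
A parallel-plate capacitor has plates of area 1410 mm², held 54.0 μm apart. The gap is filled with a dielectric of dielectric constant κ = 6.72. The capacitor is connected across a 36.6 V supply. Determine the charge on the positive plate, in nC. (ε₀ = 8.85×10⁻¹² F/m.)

56.8 nC

A = 1410 mm² = 1.41×10⁻³ m².
C = κε₀A/d = 6.72 × 8.85×10⁻¹² × 1.41×10⁻³ / 5.40×10⁻⁵ = 1.55×10⁻⁹ F.
Q = CV = 1.55×10⁻⁹ × 36.6 = 5.68×10⁻⁸ C.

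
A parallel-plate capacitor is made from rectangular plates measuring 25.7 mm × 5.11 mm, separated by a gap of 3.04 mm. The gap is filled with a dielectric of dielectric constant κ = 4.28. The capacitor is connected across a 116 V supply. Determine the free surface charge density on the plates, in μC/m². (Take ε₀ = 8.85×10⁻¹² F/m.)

A = 25.7 × 5.11 mm² = 1.31×10⁻⁴ m².
C = κε₀A/d = 4.28 × 8.85×10⁻¹² × 1.31×10⁻⁴ / 3.04×10⁻³ = 1.64×10⁻¹² F.
σ = Q/A = CV/A = 1.64×10⁻¹² × 116 / 1.31×10⁻⁴ = 1.45×10⁻⁶ C/m².

σ ≈ 1.45 μC/m²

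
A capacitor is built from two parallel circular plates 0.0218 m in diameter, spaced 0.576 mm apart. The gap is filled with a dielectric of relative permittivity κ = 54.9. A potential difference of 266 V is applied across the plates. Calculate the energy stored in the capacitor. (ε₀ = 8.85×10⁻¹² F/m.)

U ≈ 11.1 μJ

A = π(0.0218/2 m)² = 3.73×10⁻⁴ m².
C = κε₀A/d = 54.9 × 8.85×10⁻¹² × 3.73×10⁻⁴ / 5.76×10⁻⁴ = 3.15×10⁻¹⁰ F.
U = ½CV² = ½ × 3.15×10⁻¹⁰ × (266)² = 1.11×10⁻⁵ J.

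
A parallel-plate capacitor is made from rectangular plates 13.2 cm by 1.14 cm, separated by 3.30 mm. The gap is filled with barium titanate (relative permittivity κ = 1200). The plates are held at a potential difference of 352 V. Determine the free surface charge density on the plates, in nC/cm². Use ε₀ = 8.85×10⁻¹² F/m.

σ ≈ 113 nC/cm²

A = 13.2 × 1.14 cm² = 1.50×10⁻³ m².
C = κε₀A/d = 1200 × 8.85×10⁻¹² × 1.50×10⁻³ / 3.30×10⁻³ = 4.84×10⁻⁹ F.
σ = Q/A = CV/A = 4.84×10⁻⁹ × 352 / 1.50×10⁻³ = 1.13×10⁻³ C/m².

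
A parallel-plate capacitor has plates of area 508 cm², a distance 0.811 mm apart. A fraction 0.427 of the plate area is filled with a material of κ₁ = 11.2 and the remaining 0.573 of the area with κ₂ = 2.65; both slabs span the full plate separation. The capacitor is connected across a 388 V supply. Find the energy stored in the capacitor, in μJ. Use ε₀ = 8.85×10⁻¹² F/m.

263 μJ

A = 508 cm² = 5.08×10⁻² m².
Side-by-side slabs ⇒ two capacitors in parallel, each spanning the full gap.
C₁ = κ₁ε₀A₁/d = 11.2 × 8.85×10⁻¹² × 2.17×10⁻² / 8.11×10⁻⁴ = 2.65×10⁻⁹ F.
C₂ = κ₂ε₀A₂/d = 2.65 × 8.85×10⁻¹² × 2.91×10⁻² / 8.11×10⁻⁴ = 8.42×10⁻¹⁰ F.
C = C₁ + C₂ = 3.49×10⁻⁹ F.
U = ½CV² = ½ × 3.49×10⁻⁹ × (388)² = 2.63×10⁻⁴ J.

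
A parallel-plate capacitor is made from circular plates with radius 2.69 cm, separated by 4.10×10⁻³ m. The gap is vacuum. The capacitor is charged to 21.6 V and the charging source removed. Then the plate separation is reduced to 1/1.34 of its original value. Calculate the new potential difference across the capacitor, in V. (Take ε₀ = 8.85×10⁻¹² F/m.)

16.1 V

A = π(2.69 cm)² = 2.27×10⁻³ m².
Initially C₁ = ε₀A/d = 8.85×10⁻¹² × 2.27×10⁻³ / 4.10×10⁻³ = 4.91×10⁻¹² F.
V₁ = 21.6 V.
Isolated ⇒ Q is held fixed. C₂ = 1.34 C₁ and V = Q/C, so V₂/V₁ = C₁/C₂ = 0.746.
V₂ = 0.746 × 21.6 = 16.1 V.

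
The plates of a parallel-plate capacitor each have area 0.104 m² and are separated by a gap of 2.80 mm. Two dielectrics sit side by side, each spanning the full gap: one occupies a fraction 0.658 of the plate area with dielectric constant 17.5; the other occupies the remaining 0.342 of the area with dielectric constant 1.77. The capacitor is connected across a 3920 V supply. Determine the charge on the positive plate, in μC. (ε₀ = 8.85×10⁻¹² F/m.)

Q ≈ 15.6 μC

Side-by-side slabs ⇒ two capacitors in parallel, each spanning the full gap.
C₁ = κ₁ε₀A₁/d = 17.5 × 8.85×10⁻¹² × 6.84×10⁻² / 2.80×10⁻³ = 3.79×10⁻⁹ F.
C₂ = κ₂ε₀A₂/d = 1.77 × 8.85×10⁻¹² × 3.56×10⁻² / 2.80×10⁻³ = 1.99×10⁻¹⁰ F.
C = C₁ + C₂ = 3.98×10⁻⁹ F.
Q = CV = 3.98×10⁻⁹ × 3920 = 1.56×10⁻⁵ C.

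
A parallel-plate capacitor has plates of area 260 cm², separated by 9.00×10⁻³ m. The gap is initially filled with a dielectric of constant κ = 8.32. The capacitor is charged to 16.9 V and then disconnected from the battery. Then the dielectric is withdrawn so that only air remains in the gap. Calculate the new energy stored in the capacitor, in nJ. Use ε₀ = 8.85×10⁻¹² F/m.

253 nJ

A = 260 cm² = 2.60×10⁻² m².
Initially C₁ = κε₀A/d = 8.32 × 8.85×10⁻¹² × 2.60×10⁻² / 9.00×10⁻³ = 2.13×10⁻¹⁰ F.
U₁ = 3.04×10⁻⁸ J.
Isolated ⇒ Q is held fixed. C₂ = 0.120 C₁ and U = Q²/(2C), so U₂/U₁ = C₁/C₂ = 8.32.
U₂ = 8.32 × 3.04×10⁻⁸ = 2.53×10⁻⁷ J.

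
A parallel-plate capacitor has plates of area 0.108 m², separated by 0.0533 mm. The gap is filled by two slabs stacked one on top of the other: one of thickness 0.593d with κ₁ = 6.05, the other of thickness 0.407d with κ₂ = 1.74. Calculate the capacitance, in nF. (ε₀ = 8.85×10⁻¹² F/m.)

C ≈ 54.0 nF

Stacked slabs ⇒ two capacitors in series, each with the full plate area.
C₁ = κ₁ε₀A/d₁ = 6.05 × 8.85×10⁻¹² × 0.108 / 3.16×10⁻⁵ = 1.83×10⁻⁷ F.
C₂ = κ₂ε₀A/d₂ = 1.74 × 8.85×10⁻¹² × 0.108 / 2.17×10⁻⁵ = 7.67×10⁻⁸ F.
C = (1/C₁ + 1/C₂)⁻¹ = 5.40×10⁻⁸ F.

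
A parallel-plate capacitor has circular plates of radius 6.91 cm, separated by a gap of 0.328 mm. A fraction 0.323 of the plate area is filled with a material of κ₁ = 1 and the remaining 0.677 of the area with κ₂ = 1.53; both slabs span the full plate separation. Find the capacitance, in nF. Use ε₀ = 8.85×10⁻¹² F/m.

A = π(6.91 cm)² = 1.50×10⁻² m².
Side-by-side slabs ⇒ two capacitors in parallel, each spanning the full gap.
C₁ = κ₁ε₀A₁/d = 1.00 × 8.85×10⁻¹² × 4.85×10⁻³ / 3.28×10⁻⁴ = 1.31×10⁻¹⁰ F.
C₂ = κ₂ε₀A₂/d = 1.53 × 8.85×10⁻¹² × 1.02×10⁻² / 3.28×10⁻⁴ = 4.19×10⁻¹⁰ F.
C = C₁ + C₂ = 5.50×10⁻¹⁰ F.

C ≈ 0.550 nF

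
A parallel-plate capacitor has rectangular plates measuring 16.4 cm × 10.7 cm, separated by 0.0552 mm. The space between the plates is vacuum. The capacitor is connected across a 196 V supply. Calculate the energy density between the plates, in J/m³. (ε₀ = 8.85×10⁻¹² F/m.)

E = V/d = 196 / 5.52×10⁻⁵ = 3.55×10⁶ V/m.
u = ½ε₀E² = ½ × 8.85×10⁻¹² × (3.55×10⁶)² = 55.8 J/m³.

55.8 J/m³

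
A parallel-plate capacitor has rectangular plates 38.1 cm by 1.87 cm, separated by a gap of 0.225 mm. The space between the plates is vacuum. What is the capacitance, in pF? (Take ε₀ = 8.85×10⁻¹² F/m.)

A = 38.1 × 1.87 cm² = 7.12×10⁻³ m².
C = ε₀A/d = 8.85×10⁻¹² × 7.12×10⁻³ / 2.25×10⁻⁴ = 2.80×10⁻¹⁰ F.

C ≈ 280 pF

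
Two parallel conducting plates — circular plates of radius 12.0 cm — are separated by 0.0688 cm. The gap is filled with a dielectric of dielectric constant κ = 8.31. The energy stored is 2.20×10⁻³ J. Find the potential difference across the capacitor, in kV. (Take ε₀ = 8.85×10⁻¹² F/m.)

0.954 kV

A = π(12.0 cm)² = 4.52×10⁻² m².
C = κε₀A/d = 8.31 × 8.85×10⁻¹² × 4.52×10⁻² / 6.88×10⁻⁴ = 4.84×10⁻⁹ F.
V = √(2U/C) = √(2 × 2.20×10⁻³ / 4.84×10⁻⁹) = 9.54×10² V.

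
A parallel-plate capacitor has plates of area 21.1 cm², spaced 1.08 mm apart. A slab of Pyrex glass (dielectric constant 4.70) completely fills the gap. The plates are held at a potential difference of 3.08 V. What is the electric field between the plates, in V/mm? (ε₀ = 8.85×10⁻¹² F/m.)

E ≈ 2.85 V/mm

E = V/d = 3.08 / 1.08×10⁻³ = 2.85×10³ V/m.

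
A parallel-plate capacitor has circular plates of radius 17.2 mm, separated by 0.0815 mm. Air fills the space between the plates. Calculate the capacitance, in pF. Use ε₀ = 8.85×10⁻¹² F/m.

C ≈ 101 pF

A = π(17.2 mm)² = 9.29×10⁻⁴ m².
C = ε₀A/d = 8.85×10⁻¹² × 9.29×10⁻⁴ / 8.15×10⁻⁵ = 1.01×10⁻¹⁰ F.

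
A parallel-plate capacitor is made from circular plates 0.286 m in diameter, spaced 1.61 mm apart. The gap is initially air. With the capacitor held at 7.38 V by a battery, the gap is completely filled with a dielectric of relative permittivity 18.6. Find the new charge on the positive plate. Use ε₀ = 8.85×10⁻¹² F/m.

Q ≈ 48.5 nC

A = π(0.286/2 m)² = 6.42×10⁻² m².
Initially C₁ = ε₀A/d = 8.85×10⁻¹² × 6.42×10⁻² / 1.61×10⁻³ = 3.53×10⁻¹⁰ F.
Q₁ = 2.61×10⁻⁹ C.
Battery connected ⇒ V is held fixed. C₂ = 18.6 C₁ and Q = CV, so Q₂/Q₁ = C₂/C₁ = 18.6.
Q₂ = 18.6 × 2.61×10⁻⁹ = 4.85×10⁻⁸ C.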